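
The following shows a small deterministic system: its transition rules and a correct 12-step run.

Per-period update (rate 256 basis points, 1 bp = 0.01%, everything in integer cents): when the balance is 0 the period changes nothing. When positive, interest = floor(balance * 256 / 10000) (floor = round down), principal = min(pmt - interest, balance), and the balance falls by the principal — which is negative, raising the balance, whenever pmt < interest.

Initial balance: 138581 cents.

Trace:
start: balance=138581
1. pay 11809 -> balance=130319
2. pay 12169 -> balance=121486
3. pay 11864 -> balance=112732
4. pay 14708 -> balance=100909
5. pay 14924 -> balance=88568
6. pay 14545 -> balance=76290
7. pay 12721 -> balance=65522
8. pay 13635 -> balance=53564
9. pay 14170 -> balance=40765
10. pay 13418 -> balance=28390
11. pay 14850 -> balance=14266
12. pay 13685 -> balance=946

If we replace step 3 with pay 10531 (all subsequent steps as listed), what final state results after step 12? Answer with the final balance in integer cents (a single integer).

(re-executing from step 3 with the substitution; state before step 3: balance=121486)
3. pay 10531 -> balance=114065
4. pay 14708 -> balance=102277
5. pay 14924 -> balance=89971
6. pay 14545 -> balance=77729
7. pay 12721 -> balance=66997
8. pay 13635 -> balance=55077
9. pay 14170 -> balance=42316
10. pay 13418 -> balance=29981
11. pay 14850 -> balance=15898
12. pay 13685 -> balance=2619

2619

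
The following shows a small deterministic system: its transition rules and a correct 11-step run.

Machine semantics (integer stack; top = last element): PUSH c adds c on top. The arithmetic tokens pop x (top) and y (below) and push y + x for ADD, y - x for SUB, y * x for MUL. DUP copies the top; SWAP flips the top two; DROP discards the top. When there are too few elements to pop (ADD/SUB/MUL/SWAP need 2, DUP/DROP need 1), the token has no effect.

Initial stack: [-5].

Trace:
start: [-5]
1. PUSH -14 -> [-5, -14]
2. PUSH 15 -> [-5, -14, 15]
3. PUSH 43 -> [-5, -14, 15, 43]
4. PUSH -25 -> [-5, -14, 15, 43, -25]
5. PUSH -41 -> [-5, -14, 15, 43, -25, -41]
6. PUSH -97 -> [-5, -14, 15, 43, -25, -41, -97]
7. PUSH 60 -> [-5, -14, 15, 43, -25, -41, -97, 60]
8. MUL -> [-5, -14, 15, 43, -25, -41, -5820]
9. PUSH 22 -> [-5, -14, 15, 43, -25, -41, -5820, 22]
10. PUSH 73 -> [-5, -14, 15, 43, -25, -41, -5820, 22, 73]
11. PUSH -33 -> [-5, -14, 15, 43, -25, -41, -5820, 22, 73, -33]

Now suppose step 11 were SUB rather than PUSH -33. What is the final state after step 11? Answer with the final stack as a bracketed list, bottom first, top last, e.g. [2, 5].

(re-executing from step 11 with the substitution; state before step 11: [-5, -14, 15, 43, -25, -41, -5820, 22, 73])
11. SUB -> [-5, -14, 15, 43, -25, -41, -5820, -51]

[-5, -14, 15, 43, -25, -41, -5820, -51]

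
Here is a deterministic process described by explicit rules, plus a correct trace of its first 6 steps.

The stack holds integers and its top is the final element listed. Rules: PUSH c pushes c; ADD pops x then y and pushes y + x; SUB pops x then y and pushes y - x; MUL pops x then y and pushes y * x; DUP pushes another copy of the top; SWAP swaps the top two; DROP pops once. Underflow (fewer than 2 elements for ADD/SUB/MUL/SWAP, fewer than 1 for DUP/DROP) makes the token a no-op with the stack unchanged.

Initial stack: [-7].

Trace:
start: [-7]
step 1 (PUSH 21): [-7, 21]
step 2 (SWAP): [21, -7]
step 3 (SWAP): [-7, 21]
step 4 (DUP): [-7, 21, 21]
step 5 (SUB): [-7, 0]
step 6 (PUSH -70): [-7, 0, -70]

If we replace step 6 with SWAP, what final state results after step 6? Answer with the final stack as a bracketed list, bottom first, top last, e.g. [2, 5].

[0, -7]

(re-executing from step 6 with the substitution; state before step 6: [-7, 0])
step 6 (SWAP): [0, -7]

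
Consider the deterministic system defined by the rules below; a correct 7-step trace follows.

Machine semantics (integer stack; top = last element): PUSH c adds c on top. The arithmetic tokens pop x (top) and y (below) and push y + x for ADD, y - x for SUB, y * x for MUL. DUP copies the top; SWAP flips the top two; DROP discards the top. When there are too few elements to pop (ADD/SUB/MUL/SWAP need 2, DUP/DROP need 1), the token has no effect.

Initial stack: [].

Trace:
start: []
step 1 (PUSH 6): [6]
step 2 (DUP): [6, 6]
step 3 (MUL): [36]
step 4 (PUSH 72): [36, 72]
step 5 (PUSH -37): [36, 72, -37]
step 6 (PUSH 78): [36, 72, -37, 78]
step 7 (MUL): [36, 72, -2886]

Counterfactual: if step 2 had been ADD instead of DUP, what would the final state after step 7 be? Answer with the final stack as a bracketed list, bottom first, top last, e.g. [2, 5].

(re-executing from step 2 with the substitution; state before step 2: [6])
step 2 (ADD): [6]
step 3 (MUL): [6]
step 4 (PUSH 72): [6, 72]
step 5 (PUSH -37): [6, 72, -37]
step 6 (PUSH 78): [6, 72, -37, 78]
step 7 (MUL): [6, 72, -2886]

[6, 72, -2886]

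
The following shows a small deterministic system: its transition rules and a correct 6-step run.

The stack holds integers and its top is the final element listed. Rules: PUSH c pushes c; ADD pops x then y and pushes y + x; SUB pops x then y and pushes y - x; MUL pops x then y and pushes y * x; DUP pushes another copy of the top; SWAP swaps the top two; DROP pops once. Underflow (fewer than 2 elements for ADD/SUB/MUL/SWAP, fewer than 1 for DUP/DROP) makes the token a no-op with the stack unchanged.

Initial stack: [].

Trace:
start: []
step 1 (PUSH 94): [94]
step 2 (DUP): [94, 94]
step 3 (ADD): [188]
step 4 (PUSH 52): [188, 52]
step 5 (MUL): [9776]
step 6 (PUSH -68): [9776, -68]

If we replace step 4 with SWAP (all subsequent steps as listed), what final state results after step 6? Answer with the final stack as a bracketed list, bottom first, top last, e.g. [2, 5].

(re-executing from step 4 with the substitution; state before step 4: [188])
step 4 (SWAP): [188]
step 5 (MUL): [188]
step 6 (PUSH -68): [188, -68]

[188, -68]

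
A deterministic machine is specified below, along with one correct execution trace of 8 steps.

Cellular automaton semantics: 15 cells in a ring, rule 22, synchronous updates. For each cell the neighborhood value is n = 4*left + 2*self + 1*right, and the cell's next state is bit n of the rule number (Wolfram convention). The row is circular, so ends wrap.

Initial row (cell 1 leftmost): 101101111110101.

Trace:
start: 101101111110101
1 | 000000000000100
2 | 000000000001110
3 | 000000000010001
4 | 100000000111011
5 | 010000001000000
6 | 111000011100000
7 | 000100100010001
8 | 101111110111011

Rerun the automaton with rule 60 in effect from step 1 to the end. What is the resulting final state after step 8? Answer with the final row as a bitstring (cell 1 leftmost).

(re-executing steps 1..8 under rule 60; state before step 1: 101101111110101)
1 | 011011000001111
2 | 110110100001000
3 | 101101110001100
4 | 111011001001010
5 | 100110101101111
6 | 010101111011000
7 | 011111000110100
8 | 010000100101110

010000100101110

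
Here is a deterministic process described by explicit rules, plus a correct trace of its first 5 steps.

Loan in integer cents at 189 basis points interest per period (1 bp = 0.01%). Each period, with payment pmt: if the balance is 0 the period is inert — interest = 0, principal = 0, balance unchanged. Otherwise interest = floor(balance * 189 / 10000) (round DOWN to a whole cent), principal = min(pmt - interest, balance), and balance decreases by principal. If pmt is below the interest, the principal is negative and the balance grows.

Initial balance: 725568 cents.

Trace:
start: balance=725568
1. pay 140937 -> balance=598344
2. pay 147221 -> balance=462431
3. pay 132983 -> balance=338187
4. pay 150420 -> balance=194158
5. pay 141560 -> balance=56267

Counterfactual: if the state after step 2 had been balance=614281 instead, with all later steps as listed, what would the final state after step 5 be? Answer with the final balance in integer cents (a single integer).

state after step 2 := balance=614281
3. pay 132983 -> balance=492907
4. pay 150420 -> balance=351802
5. pay 141560 -> balance=216891

216891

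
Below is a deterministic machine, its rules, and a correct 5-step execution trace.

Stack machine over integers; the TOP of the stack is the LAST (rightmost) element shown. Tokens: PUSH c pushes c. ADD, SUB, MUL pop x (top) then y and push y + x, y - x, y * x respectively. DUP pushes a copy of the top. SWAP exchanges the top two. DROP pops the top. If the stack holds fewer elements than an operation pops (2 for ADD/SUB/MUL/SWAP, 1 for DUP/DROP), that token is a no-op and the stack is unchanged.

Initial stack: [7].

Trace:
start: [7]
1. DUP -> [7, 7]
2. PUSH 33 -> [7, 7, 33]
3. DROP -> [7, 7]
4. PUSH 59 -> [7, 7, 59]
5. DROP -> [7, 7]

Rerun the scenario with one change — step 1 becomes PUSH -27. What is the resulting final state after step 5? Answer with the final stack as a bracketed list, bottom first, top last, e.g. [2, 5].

(re-executing from step 1 with the substitution; state before step 1: [7])
1. PUSH -27 -> [7, -27]
2. PUSH 33 -> [7, -27, 33]
3. DROP -> [7, -27]
4. PUSH 59 -> [7, -27, 59]
5. DROP -> [7, -27]

[7, -27]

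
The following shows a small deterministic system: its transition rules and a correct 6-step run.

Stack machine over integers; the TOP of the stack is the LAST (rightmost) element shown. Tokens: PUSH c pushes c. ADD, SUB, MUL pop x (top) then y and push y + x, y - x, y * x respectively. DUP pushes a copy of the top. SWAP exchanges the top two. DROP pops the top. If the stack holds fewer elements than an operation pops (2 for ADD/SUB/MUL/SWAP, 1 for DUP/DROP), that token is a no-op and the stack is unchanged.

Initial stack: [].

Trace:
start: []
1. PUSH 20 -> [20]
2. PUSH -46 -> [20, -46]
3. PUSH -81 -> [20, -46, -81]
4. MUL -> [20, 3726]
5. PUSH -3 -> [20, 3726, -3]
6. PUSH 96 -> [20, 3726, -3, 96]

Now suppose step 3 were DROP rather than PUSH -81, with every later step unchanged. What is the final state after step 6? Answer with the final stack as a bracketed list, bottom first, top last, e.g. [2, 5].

(re-executing from step 3 with the substitution; state before step 3: [20, -46])
3. DROP -> [20]
4. MUL -> [20]
5. PUSH -3 -> [20, -3]
6. PUSH 96 -> [20, -3, 96]

[20, -3, 96]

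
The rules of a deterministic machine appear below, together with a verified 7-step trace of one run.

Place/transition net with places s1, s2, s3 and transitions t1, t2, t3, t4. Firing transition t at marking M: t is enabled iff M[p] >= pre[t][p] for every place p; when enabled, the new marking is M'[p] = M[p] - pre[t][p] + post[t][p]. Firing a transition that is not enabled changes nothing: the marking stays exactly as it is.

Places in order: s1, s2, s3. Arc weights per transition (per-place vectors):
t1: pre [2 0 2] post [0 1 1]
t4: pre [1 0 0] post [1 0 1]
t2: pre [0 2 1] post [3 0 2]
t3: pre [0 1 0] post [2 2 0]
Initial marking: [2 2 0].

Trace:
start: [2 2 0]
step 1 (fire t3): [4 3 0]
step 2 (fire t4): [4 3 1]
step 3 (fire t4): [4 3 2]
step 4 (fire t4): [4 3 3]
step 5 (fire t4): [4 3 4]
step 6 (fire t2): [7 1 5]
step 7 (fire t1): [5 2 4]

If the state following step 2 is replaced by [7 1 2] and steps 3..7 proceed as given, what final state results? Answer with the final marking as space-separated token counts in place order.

5 2 4

state after step 2 := [7 1 2]
step 3 (fire t4): [7 1 3]
step 4 (fire t4): [7 1 4]
step 5 (fire t4): [7 1 5]
step 6 (fire t2): [7 1 5]
step 7 (fire t1): [5 2 4]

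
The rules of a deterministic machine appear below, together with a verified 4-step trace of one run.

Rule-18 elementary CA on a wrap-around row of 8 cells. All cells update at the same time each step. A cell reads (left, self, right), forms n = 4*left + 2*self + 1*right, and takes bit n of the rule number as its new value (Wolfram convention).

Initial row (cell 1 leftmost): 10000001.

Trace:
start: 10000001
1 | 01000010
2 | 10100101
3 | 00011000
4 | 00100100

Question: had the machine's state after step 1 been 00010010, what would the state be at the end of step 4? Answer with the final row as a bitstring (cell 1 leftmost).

00100001

state after step 1 := 00010010
2 | 00101101
3 | 11000000
4 | 00100001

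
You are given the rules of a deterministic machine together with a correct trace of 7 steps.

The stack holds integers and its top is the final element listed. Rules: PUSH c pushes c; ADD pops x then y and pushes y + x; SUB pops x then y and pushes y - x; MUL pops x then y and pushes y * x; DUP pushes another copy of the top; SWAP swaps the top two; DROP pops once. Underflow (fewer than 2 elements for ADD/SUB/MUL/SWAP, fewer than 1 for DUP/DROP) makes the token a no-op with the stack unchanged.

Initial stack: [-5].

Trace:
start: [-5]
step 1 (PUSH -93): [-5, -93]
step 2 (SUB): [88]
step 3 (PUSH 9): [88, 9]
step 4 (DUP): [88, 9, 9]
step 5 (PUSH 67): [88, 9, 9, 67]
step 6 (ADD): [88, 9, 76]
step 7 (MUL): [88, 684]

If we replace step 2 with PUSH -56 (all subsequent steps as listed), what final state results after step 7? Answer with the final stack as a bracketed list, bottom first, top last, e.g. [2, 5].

(re-executing from step 2 with the substitution; state before step 2: [-5, -93])
step 2 (PUSH -56): [-5, -93, -56]
step 3 (PUSH 9): [-5, -93, -56, 9]
step 4 (DUP): [-5, -93, -56, 9, 9]
step 5 (PUSH 67): [-5, -93, -56, 9, 9, 67]
step 6 (ADD): [-5, -93, -56, 9, 76]
step 7 (MUL): [-5, -93, -56, 684]

[-5, -93, -56, 684]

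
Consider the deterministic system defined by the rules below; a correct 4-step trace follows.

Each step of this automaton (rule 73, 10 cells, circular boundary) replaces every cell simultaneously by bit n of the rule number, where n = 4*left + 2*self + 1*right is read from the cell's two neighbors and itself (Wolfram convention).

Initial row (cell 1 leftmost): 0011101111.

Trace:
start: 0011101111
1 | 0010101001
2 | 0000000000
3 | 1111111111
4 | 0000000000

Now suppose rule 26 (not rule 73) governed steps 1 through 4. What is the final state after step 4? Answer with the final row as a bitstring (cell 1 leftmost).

(re-executing steps 1..4 under rule 26; state before step 1: 0011101111)
1 | 1110001000
2 | 1001010101
3 | 0110000001
4 | 0101000010

0101000010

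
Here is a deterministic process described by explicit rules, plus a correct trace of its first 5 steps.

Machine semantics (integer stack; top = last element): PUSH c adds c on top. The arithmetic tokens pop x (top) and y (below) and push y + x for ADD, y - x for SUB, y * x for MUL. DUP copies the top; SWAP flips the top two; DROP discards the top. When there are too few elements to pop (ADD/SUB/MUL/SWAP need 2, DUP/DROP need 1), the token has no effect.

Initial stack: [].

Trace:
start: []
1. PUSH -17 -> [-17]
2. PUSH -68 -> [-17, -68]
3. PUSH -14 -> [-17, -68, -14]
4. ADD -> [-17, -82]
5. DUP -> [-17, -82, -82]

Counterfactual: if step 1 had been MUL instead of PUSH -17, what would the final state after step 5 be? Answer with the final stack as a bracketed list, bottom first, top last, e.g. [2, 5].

(re-executing from step 1 with the substitution; state before step 1: [])
1. MUL -> []
2. PUSH -68 -> [-68]
3. PUSH -14 -> [-68, -14]
4. ADD -> [-82]
5. DUP -> [-82, -82]

[-82, -82]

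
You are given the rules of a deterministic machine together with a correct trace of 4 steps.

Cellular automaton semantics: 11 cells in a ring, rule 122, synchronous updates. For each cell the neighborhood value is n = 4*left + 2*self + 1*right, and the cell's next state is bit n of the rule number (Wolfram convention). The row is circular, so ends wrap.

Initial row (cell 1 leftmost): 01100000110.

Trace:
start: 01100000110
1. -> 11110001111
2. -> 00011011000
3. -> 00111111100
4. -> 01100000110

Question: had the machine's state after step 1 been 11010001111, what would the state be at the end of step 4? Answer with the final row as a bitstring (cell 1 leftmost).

state after step 1 := 11010001111
2. -> 01101011000
3. -> 11110111100
4. -> 10011100111

10011100111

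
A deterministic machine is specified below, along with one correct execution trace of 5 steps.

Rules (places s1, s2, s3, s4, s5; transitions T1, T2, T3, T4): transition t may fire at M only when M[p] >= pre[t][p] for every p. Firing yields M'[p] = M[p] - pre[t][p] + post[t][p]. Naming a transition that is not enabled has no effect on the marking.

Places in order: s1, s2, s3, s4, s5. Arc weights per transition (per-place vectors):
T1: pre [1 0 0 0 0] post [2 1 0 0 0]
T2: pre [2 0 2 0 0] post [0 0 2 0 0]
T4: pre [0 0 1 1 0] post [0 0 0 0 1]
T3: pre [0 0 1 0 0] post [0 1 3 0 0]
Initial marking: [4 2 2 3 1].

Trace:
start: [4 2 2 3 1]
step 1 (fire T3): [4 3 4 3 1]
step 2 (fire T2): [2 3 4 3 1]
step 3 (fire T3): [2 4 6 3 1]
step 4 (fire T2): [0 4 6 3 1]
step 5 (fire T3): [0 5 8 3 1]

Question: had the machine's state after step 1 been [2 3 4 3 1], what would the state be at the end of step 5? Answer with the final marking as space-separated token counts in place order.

state after step 1 := [2 3 4 3 1]
step 2 (fire T2): [0 3 4 3 1]
step 3 (fire T3): [0 4 6 3 1]
step 4 (fire T2): [0 4 6 3 1]
step 5 (fire T3): [0 5 8 3 1]

0 5 8 3 1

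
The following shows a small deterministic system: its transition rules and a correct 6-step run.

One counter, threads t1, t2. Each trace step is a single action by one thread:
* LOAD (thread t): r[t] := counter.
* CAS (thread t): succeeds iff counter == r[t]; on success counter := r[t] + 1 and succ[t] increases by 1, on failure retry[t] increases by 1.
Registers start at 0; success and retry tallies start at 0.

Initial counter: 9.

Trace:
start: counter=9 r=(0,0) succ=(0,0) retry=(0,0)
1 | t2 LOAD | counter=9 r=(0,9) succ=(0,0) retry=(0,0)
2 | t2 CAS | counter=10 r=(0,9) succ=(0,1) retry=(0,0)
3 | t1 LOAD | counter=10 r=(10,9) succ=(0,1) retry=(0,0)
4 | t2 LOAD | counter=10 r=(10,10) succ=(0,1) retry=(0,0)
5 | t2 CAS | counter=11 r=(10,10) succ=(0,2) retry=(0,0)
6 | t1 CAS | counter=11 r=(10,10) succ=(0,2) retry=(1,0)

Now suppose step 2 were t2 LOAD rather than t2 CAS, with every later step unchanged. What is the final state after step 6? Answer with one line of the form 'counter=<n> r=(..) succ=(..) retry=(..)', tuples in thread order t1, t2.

(re-executing from step 2 with the substitution; state before step 2: counter=9 r=(0,9) succ=(0,0) retry=(0,0))
2 | t2 LOAD | counter=9 r=(0,9) succ=(0,0) retry=(0,0)
3 | t1 LOAD | counter=9 r=(9,9) succ=(0,0) retry=(0,0)
4 | t2 LOAD | counter=9 r=(9,9) succ=(0,0) retry=(0,0)
5 | t2 CAS | counter=10 r=(9,9) succ=(0,1) retry=(0,0)
6 | t1 CAS | counter=10 r=(9,9) succ=(0,1) retry=(1,0)

counter=10 r=(9,9) succ=(0,1) retry=(1,0)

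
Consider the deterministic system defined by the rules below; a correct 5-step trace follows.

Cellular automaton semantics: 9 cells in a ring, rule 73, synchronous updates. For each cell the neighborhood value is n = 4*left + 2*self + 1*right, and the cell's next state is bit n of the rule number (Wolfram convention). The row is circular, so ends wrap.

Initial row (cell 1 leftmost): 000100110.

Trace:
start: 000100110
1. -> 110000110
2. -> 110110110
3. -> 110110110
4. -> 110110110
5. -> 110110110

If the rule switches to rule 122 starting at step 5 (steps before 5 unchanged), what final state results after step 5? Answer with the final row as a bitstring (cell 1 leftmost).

(re-executing step 5 under rule 122; state before step 5: 110110110)
5. -> 111111111

111111111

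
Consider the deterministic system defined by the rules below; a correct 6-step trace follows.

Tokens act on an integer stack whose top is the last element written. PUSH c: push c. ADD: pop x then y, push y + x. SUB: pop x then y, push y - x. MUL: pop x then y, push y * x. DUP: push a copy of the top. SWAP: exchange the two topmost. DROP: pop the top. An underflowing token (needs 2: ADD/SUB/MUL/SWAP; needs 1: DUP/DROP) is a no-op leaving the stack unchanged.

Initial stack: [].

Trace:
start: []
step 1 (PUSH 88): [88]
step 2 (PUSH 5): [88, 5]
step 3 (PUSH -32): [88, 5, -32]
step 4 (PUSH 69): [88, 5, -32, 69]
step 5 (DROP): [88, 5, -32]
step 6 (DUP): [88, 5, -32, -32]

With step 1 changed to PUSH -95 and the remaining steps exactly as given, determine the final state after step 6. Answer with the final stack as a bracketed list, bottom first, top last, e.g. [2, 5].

(re-executing from step 1 with the substitution; state before step 1: [])
step 1 (PUSH -95): [-95]
step 2 (PUSH 5): [-95, 5]
step 3 (PUSH -32): [-95, 5, -32]
step 4 (PUSH 69): [-95, 5, -32, 69]
step 5 (DROP): [-95, 5, -32]
step 6 (DUP): [-95, 5, -32, -32]

[-95, 5, -32, -32]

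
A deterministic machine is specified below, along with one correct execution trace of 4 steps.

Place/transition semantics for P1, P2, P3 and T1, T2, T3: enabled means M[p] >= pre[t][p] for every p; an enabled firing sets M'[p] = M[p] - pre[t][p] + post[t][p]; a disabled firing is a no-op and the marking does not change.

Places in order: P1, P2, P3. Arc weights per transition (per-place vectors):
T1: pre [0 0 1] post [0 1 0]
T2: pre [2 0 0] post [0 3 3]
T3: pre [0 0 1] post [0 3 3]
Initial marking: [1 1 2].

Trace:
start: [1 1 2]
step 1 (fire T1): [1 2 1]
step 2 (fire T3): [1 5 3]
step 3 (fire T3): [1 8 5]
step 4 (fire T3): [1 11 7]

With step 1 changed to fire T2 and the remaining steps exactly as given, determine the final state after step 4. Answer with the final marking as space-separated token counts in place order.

(re-executing from step 1 with the substitution; state before step 1: [1 1 2])
step 1 (fire T2): [1 1 2]
step 2 (fire T3): [1 4 4]
step 3 (fire T3): [1 7 6]
step 4 (fire T3): [1 10 8]

1 10 8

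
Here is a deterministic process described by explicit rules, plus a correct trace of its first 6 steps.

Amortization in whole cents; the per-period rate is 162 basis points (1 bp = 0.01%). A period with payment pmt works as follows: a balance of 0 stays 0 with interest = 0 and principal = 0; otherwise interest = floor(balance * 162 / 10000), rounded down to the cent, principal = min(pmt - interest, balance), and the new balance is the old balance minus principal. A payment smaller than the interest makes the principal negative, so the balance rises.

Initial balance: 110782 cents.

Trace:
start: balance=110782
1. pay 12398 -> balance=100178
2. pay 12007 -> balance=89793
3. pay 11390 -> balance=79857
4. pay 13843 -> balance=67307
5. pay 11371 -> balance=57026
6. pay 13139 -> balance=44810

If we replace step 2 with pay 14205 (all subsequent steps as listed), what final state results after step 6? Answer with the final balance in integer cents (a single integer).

(re-executing from step 2 with the substitution; state before step 2: balance=100178)
2. pay 14205 -> balance=87595
3. pay 11390 -> balance=77624
4. pay 13843 -> balance=65038
5. pay 11371 -> balance=54720
6. pay 13139 -> balance=42467

42467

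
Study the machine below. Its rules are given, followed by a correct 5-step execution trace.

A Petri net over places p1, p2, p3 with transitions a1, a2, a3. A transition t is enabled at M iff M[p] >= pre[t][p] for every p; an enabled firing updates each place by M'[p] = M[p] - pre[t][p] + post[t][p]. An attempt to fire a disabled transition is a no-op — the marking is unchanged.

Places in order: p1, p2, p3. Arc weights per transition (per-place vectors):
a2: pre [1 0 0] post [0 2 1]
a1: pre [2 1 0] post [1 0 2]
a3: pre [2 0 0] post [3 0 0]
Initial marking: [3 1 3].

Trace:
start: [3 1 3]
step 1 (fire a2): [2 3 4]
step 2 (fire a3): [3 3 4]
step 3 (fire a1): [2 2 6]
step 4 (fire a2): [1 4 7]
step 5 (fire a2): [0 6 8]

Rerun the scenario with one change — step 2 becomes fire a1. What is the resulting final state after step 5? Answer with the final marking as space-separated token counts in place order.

(re-executing from step 2 with the substitution; state before step 2: [2 3 4])
step 2 (fire a1): [1 2 6]
step 3 (fire a1): [1 2 6]
step 4 (fire a2): [0 4 7]
step 5 (fire a2): [0 4 7]

0 4 7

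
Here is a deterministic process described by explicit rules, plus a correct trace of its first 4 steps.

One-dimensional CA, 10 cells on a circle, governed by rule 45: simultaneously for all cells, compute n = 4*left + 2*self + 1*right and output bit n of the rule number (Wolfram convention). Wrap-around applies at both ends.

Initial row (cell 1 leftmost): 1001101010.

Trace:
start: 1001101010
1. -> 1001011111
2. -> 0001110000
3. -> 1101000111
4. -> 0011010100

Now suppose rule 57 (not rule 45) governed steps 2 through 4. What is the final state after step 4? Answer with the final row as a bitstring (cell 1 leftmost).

1001011000

(re-executing steps 2..4 under rule 57; state before step 2: 1001011111)
2. -> 0100110000
3. -> 0010101111
4. -> 1001011000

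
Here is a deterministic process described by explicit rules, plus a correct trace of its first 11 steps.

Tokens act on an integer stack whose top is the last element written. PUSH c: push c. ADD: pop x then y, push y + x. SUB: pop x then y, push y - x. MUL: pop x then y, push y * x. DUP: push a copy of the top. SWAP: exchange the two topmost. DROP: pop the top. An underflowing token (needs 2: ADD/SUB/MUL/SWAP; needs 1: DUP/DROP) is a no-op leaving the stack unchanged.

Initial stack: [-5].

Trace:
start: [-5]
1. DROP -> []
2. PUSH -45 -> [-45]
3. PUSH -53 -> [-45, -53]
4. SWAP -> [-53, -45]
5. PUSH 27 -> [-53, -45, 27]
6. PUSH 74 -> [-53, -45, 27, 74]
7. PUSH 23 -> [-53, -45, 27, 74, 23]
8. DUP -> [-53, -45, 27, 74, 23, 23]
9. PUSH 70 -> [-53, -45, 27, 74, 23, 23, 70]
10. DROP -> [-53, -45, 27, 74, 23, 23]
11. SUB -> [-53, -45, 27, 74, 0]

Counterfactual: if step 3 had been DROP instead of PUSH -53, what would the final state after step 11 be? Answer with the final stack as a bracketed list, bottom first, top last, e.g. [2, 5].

[27, 74, 0]

(re-executing from step 3 with the substitution; state before step 3: [-45])
3. DROP -> []
4. SWAP -> []
5. PUSH 27 -> [27]
6. PUSH 74 -> [27, 74]
7. PUSH 23 -> [27, 74, 23]
8. DUP -> [27, 74, 23, 23]
9. PUSH 70 -> [27, 74, 23, 23, 70]
10. DROP -> [27, 74, 23, 23]
11. SUB -> [27, 74, 0]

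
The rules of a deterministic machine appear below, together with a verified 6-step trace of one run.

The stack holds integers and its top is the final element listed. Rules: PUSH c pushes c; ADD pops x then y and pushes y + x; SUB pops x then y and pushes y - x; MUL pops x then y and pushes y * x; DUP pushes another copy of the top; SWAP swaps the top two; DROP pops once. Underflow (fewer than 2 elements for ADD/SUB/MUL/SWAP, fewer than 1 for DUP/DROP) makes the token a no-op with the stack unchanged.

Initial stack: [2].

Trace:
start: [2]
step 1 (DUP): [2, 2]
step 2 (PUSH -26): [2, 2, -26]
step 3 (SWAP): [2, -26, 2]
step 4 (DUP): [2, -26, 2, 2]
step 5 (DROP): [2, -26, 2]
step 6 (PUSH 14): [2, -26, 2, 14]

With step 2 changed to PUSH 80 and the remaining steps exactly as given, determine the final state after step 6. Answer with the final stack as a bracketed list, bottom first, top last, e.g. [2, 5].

(re-executing from step 2 with the substitution; state before step 2: [2, 2])
step 2 (PUSH 80): [2, 2, 80]
step 3 (SWAP): [2, 80, 2]
step 4 (DUP): [2, 80, 2, 2]
step 5 (DROP): [2, 80, 2]
step 6 (PUSH 14): [2, 80, 2, 14]

[2, 80, 2, 14]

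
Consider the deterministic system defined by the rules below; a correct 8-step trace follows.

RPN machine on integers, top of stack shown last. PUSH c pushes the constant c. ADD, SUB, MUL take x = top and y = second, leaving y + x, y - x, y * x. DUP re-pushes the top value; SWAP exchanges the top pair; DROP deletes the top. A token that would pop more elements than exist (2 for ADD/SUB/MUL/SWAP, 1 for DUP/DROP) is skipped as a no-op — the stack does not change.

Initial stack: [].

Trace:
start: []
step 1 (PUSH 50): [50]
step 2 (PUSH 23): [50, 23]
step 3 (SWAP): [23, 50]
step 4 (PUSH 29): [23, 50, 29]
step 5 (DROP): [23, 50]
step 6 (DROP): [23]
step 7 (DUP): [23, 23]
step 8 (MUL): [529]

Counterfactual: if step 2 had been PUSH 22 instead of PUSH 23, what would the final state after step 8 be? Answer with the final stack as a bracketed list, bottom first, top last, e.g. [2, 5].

[484]

(re-executing from step 2 with the substitution; state before step 2: [50])
step 2 (PUSH 22): [50, 22]
step 3 (SWAP): [22, 50]
step 4 (PUSH 29): [22, 50, 29]
step 5 (DROP): [22, 50]
step 6 (DROP): [22]
step 7 (DUP): [22, 22]
step 8 (MUL): [484]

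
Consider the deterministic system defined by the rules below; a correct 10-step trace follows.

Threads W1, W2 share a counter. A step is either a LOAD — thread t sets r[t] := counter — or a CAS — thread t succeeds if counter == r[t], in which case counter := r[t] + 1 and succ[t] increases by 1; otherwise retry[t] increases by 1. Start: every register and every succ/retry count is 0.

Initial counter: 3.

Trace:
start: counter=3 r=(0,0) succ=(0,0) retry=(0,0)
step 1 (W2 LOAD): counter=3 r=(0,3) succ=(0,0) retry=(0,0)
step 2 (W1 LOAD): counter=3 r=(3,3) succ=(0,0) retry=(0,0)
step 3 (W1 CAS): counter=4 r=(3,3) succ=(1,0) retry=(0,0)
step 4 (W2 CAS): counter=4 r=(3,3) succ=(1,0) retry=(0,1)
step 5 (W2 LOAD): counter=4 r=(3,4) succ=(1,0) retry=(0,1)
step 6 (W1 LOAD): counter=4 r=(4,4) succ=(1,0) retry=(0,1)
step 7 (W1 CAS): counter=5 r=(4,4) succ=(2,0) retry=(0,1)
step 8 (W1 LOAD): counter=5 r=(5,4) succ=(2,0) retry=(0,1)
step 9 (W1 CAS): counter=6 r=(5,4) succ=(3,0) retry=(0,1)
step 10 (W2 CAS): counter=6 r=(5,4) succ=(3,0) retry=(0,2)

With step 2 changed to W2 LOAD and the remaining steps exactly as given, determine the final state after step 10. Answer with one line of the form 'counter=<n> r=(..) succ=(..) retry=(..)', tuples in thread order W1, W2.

(re-executing from step 2 with the substitution; state before step 2: counter=3 r=(0,3) succ=(0,0) retry=(0,0))
step 2 (W2 LOAD): counter=3 r=(0,3) succ=(0,0) retry=(0,0)
step 3 (W1 CAS): counter=3 r=(0,3) succ=(0,0) retry=(1,0)
step 4 (W2 CAS): counter=4 r=(0,3) succ=(0,1) retry=(1,0)
step 5 (W2 LOAD): counter=4 r=(0,4) succ=(0,1) retry=(1,0)
step 6 (W1 LOAD): counter=4 r=(4,4) succ=(0,1) retry=(1,0)
step 7 (W1 CAS): counter=5 r=(4,4) succ=(1,1) retry=(1,0)
step 8 (W1 LOAD): counter=5 r=(5,4) succ=(1,1) retry=(1,0)
step 9 (W1 CAS): counter=6 r=(5,4) succ=(2,1) retry=(1,0)
step 10 (W2 CAS): counter=6 r=(5,4) succ=(2,1) retry=(1,1)

counter=6 r=(5,4) succ=(2,1) retry=(1,1)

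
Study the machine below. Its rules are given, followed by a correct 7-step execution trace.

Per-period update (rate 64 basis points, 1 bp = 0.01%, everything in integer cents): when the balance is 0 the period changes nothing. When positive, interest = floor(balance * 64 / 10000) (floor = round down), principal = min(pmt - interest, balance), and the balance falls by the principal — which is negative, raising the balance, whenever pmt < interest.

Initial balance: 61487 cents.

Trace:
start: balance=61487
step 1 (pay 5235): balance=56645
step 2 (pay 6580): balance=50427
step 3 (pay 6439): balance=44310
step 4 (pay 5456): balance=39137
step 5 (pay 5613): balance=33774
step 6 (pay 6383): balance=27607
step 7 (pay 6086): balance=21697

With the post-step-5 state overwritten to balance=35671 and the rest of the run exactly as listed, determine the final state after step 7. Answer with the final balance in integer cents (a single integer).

state after step 5 := balance=35671
step 6 (pay 6383): balance=29516
step 7 (pay 6086): balance=23618

23618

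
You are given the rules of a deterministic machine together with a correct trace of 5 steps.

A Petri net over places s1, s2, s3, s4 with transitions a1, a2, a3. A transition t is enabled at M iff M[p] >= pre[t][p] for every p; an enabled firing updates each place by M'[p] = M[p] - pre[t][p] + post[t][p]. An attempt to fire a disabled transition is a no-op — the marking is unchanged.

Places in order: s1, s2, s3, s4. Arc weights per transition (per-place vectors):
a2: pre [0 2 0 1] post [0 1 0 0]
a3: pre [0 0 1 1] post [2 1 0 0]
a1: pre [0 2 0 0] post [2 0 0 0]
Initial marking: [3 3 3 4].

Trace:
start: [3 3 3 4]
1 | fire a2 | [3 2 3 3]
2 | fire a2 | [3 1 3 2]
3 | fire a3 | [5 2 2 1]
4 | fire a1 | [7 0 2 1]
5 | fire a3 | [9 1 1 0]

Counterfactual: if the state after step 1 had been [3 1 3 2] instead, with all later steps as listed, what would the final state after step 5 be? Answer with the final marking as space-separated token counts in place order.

9 1 1 0

state after step 1 := [3 1 3 2]
2 | fire a2 | [3 1 3 2]
3 | fire a3 | [5 2 2 1]
4 | fire a1 | [7 0 2 1]
5 | fire a3 | [9 1 1 0]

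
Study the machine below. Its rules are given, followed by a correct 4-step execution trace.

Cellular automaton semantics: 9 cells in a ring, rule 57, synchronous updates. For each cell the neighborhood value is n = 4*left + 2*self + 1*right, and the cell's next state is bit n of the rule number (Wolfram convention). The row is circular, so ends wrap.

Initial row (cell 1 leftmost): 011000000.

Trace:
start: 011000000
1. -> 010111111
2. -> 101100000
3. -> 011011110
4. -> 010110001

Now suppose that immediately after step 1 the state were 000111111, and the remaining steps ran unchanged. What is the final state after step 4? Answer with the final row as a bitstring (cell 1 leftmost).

010110001

state after step 1 := 000111111
2. -> 110100000
3. -> 101011110
4. -> 010110001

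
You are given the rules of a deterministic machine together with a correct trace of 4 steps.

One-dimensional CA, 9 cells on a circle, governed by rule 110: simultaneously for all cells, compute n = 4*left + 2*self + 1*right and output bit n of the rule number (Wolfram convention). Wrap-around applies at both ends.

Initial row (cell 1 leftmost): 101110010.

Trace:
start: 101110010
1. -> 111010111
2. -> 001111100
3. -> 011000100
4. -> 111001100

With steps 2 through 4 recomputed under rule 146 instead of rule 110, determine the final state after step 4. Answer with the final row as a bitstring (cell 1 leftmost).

000101000

(re-executing steps 2..4 under rule 146; state before step 2: 111010111)
2. -> 110000011
3. -> 101000101
4. -> 000101000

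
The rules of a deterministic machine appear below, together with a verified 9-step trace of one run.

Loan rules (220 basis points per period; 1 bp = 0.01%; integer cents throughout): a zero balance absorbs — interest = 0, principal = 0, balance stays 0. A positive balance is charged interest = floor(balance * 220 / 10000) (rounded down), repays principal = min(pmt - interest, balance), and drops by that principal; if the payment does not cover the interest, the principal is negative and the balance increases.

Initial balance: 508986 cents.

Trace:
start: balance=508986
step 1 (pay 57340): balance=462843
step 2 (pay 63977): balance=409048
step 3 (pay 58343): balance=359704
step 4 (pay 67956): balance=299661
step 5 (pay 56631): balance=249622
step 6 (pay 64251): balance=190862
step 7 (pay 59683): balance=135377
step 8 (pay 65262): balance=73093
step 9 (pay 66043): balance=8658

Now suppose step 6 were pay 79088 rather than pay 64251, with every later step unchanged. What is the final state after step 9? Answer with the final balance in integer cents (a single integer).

(re-executing from step 6 with the substitution; state before step 6: balance=249622)
step 6 (pay 79088): balance=176025
step 7 (pay 59683): balance=120214
step 8 (pay 65262): balance=57596
step 9 (pay 66043): balance=0

0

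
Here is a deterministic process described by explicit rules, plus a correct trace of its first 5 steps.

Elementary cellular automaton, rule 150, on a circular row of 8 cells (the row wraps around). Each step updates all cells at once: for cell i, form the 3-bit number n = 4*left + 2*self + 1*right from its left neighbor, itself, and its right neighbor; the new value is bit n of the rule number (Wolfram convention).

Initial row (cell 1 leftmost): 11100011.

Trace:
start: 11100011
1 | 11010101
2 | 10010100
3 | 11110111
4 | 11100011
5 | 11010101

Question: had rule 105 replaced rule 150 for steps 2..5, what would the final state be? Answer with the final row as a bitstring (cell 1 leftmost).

11010101

(re-executing steps 2..5 under rule 105; state before step 2: 11010101)
2 | 01101011
3 | 11110111
4 | 00011100
5 | 11010101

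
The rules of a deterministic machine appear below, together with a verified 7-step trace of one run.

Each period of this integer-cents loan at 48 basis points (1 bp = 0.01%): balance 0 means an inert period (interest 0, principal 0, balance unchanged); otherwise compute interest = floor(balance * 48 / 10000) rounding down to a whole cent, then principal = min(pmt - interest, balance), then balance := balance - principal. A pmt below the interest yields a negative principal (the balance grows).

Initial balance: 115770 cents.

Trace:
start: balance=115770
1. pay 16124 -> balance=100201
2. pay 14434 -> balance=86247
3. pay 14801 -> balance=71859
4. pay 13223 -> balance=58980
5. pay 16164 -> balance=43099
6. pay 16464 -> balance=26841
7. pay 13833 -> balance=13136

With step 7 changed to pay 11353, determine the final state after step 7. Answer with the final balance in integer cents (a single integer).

15616

(re-executing from step 7 with the substitution; state before step 7: balance=26841)
7. pay 11353 -> balance=15616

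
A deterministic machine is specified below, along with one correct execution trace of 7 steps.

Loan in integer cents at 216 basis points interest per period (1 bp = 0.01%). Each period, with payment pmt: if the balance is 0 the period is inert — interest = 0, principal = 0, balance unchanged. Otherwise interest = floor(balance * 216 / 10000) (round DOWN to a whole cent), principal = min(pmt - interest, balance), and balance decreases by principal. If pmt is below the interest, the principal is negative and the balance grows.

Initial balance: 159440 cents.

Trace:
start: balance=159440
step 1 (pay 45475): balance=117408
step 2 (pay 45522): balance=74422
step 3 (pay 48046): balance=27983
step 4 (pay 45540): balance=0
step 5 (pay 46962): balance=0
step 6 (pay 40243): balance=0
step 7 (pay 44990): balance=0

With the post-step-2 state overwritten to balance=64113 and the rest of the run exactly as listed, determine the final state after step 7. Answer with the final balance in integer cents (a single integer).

0

state after step 2 := balance=64113
step 3 (pay 48046): balance=17451
step 4 (pay 45540): balance=0
step 5 (pay 46962): balance=0
step 6 (pay 40243): balance=0
step 7 (pay 44990): balance=0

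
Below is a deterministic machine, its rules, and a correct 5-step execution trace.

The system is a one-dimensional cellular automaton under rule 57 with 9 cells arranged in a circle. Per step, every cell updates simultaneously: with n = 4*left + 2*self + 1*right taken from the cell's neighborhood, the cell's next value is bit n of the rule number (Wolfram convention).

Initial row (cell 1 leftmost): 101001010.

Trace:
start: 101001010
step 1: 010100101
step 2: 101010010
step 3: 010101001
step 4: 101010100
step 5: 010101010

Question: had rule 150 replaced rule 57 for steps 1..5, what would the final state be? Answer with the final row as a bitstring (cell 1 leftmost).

(re-executing steps 1..5 under rule 150; state before step 1: 101001010)
step 1: 101111010
step 2: 100110010
step 3: 111001110
step 4: 010110100
step 5: 110000110

110000110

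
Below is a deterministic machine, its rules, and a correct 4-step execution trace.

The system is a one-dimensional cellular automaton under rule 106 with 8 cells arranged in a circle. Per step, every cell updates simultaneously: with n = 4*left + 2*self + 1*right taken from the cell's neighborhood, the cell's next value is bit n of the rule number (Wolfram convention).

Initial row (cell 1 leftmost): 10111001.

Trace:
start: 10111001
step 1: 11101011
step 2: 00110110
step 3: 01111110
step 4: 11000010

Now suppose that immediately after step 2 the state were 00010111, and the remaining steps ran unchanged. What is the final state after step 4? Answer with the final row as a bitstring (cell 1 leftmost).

01011110

state after step 2 := 00010111
step 3: 00101101
step 4: 01011110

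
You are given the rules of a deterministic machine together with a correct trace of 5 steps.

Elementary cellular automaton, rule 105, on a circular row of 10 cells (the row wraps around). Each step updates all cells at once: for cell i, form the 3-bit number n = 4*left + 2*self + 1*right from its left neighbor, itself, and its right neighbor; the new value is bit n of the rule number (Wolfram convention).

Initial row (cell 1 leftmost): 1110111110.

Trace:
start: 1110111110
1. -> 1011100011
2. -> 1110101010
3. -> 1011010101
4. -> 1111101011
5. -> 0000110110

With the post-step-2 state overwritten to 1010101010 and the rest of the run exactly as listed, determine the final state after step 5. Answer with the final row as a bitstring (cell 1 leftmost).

0101010101

state after step 2 := 1010101010
3. -> 0101010101
4. -> 1010101010
5. -> 0101010101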